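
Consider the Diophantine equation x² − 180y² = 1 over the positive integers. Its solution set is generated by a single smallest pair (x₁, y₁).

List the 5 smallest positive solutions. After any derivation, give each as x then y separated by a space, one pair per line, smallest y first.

161 12
51841 3864
16692641 1244196
5374978561 400627248
1730726404001 129000729660

[13; 2,2,2,26] for √180; ℓ=4 ⇒ convergent index 3
step 0: (13, 1)  from 13·(1,0) + (0,1)
…
step 2: (67, 5)  from 2·(27,2) + (13,1)
step 3: (161, 12)  from 2·(67,5) + (27,2)
fundamental: x₁=161, y₁=12  (since 25921 − 180·144 = 1)
(161+12√180)^2 = 51841 + 3864√180
(161+12√180)^3 = 16692641 + 1244196√180
(161+12√180)^4 = 5374978561 + 400627248√180
(161+12√180)^5 = 1730726404001 + 129000729660√180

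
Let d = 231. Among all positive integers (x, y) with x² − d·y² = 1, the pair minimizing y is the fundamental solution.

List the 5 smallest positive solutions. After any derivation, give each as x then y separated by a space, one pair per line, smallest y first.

d=231: √d = [15; 5,30] (ℓ=2, even), read p_1/q_1
i=0: a=15 ⇒ p=15, q=1
i=1: a=5 ⇒ p=76, q=5
fundamental: x₁=76, y₁=5  (since 5776 − 231·25 = 1)
(x_2, y_2) = (76·76 + 231·5·5, 76·5 + 5·76) = (11551, 760)
(x_3, y_3) = (76·11551 + 231·5·760, 76·760 + 5·11551) = (1755676, 115515)
(x_4, y_4) = (76·1755676 + 231·5·115515, 76·115515 + 5·1755676) = (266851201, 17557520)
(x_5, y_5) = (76·266851201 + 231·5·17557520, 76·17557520 + 5·266851201) = (40559626876, 2668627525)

76 5
11551 760
1755676 115515
266851201 17557520
40559626876 2668627525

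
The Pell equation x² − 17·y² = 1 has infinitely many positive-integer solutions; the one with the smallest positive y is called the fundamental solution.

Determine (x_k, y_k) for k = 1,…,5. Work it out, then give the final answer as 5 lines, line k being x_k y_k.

33 8
2177 528
143649 34840
9478657 2298912
625447713 151693352

√17 → a₀=4, period (8); ℓ=1 odd so k=1
i=0: a=4 ⇒ p=4, q=1
i=1: a=8 ⇒ p=33, q=8
→ (33, 8).  Check: 33²=1089, 17·8²=1088, difference 1.
n=2: (33,8)∘(33,8) = (33·33+17·8·8, 33·8+8·33) = (2177,528)
n=3: (2177,528)∘(33,8) = (33·2177+17·8·528, 33·528+8·2177) = (143649,34840)
n=4: (143649,34840)∘(33,8) = (33·143649+17·8·34840, 33·34840+8·143649) = (9478657,2298912)
n=5: (9478657,2298912)∘(33,8) = (33·9478657+17·8·2298912, 33·2298912+8·9478657) = (625447713,151693352)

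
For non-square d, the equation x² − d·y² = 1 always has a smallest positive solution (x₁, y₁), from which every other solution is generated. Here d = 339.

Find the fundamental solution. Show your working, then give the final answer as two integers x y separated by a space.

97970 5321

√339 → a₀=18, period (2,2,2,1,17,1,2,2,2,36); ℓ=10 even so k=9
k=0  a_k=18  p_k/q_k = 18/1
…
k=4  a_k=1  p_k/q_k = 313/17
k=5  a_k=17  p_k/q_k = 5542/301
k=6  a_k=1  p_k/q_k = 5855/318
…
k=8  a_k=2  p_k/q_k = 40359/2192
k=9  a_k=2  p_k/q_k = 97970/5321
→ (97970, 5321).  Check: 97970²=9598120900, 339·5321²=9598120899, difference 1.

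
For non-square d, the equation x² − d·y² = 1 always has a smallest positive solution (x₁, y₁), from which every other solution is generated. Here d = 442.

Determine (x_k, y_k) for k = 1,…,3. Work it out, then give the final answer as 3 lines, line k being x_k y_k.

d=442: √d = [21; 42] (ℓ=1, odd), read p_1/q_1
k=0  a_k=21  p_k/q_k = 21/1
k=1  a_k=42  p_k/q_k = 883/42
→ (883, 42).  Check: 883²=779689, 442·42²=779688, difference 1.
(x_2, y_2) = (883·883 + 442·42·42, 883·42 + 42·883) = (1559377, 74172)
(x_3, y_3) = (883·1559377 + 442·42·74172, 883·74172 + 42·1559377) = (2753858899, 130987710)

883 42
1559377 74172
2753858899 130987710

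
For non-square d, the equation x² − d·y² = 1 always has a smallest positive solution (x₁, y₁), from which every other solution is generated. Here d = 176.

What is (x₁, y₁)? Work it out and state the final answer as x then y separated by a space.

[13; 3,1,3,26] for √176; ℓ=4 ⇒ convergent index 3
a_0=13:  p_0=13·1+0=13,  q_0=13·0+1=1
…
a_2=1:  p_2=1·40+13=53,  q_2=1·3+1=4
a_3=3:  p_3=3·53+40=199,  q_3=3·4+3=15
→ (199, 15).  Check: 199²=39601, 176·15²=39600, difference 1.

199 15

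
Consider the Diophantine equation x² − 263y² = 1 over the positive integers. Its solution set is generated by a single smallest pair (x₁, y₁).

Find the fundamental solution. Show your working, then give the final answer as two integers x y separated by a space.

d=263: √d = [16; 4,1,1,1,1,15,1,1,1,1,4,32] (ℓ=12, even), read p_11/q_11
a_0=16:  p_0=16·1+0=16,  q_0=16·0+1=1
…
a_3=1:  p_3=1·81+65=146,  q_3=1·5+4=9
…
a_6=15:  p_6=15·373+227=5822,  q_6=15·23+14=359
…
a_8=1:  p_8=1·6195+5822=12017,  q_8=1·382+359=741
a_9=1:  p_9=1·12017+6195=18212,  q_9=1·741+382=1123
a_10=1:  p_10=1·18212+12017=30229,  q_10=1·1123+741=1864
a_11=4:  p_11=4·30229+18212=139128,  q_11=4·1864+1123=8579
fundamental: x₁=139128, y₁=8579  (since 19356600384 − 263·73599241 = 1)

139128 8579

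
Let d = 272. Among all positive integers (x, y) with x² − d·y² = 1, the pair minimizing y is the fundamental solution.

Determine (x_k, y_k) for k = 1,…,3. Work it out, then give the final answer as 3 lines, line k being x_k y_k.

√272 → a₀=16, period (2,32); ℓ=2 even so k=1
a_0=16:  p_0=16·1+0=16,  q_0=16·0+1=1
a_1=2:  p_1=2·16+1=33,  q_1=2·1+0=2
(x₁, y₁) = (33, 2);  33² − 272·2² = 1 ✓
(33+2√272)^2 = 2177 + 132√272
(33+2√272)^3 = 143649 + 8710√272

33 2
2177 132
143649 8710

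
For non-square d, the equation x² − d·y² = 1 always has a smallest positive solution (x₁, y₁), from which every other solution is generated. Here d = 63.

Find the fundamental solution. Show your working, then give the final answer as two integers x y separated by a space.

√63 = [7; 1,14, …], period ℓ=2 (even) → k=1
step 0: (7, 1)  from 7·(1,0) + (0,1)
step 1: (8, 1)  from 1·(7,1) + (1,0)
→ (8, 1).  Check: 8²=64, 63·1²=63, difference 1.

8 1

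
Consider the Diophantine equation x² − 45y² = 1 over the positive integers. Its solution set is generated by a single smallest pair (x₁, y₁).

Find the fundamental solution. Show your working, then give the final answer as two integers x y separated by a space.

√45 = [6; 1,2,2,2,1,12, …], period ℓ=6 (even) → k=5
a_0=6:  p_0=6·1+0=6,  q_0=6·0+1=1
a_1=1:  p_1=1·6+1=7,  q_1=1·1+0=1
a_2=2:  p_2=2·7+6=20,  q_2=2·1+1=3
…
a_4=2:  p_4=2·47+20=114,  q_4=2·7+3=17
a_5=1:  p_5=1·114+47=161,  q_5=1·17+7=24
fundamental: x₁=161, y₁=24  (since 25921 − 45·576 = 1)

161 24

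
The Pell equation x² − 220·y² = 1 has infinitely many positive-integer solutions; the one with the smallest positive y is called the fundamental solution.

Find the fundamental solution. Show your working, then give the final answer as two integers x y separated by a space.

√220 = [14; 1,4,1,28, …], period ℓ=4 (even) → k=3
a_0=14:  p_0=14·1+0=14,  q_0=14·0+1=1
a_1=1:  p_1=1·14+1=15,  q_1=1·1+0=1
a_2=4:  p_2=4·15+14=74,  q_2=4·1+1=5
a_3=1:  p_3=1·74+15=89,  q_3=1·5+1=6
fundamental: x₁=89, y₁=6  (since 7921 − 220·36 = 1)

89 6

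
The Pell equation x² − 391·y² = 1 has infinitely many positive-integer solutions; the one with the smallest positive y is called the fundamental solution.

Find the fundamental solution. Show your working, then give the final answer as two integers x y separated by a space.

7338680 371133

[19; 1,3,2,2,1,…,3,1,38] for √391; ℓ=16 ⇒ convergent index 15
a_0=19:  p_0=19·1+0=19,  q_0=19·0+1=1
a_1=1:  p_1=1·19+1=20,  q_1=1·1+0=1
…
a_3=2:  p_3=2·79+20=178,  q_3=2·4+1=9
a_4=2:  p_4=2·178+79=435,  q_4=2·9+4=22
a_5=1:  p_5=1·435+178=613,  q_5=1·22+9=31
a_6=1:  p_6=1·613+435=1048,  q_6=1·31+22=53
…
a_8=19:  p_8=19·2709+1048=52519,  q_8=19·137+53=2656
…
a_10=1:  p_10=1·107747+52519=160266,  q_10=1·5449+2656=8105
a_11=1:  p_11=1·160266+107747=268013,  q_11=1·8105+5449=13554
a_12=2:  p_12=2·268013+160266=696292,  q_12=2·13554+8105=35213
a_13=2:  p_13=2·696292+268013=1660597,  q_13=2·35213+13554=83980
a_14=3:  p_14=3·1660597+696292=5678083,  q_14=3·83980+35213=287153
a_15=1:  p_15=1·5678083+1660597=7338680,  q_15=1·287153+83980=371133
(x₁, y₁) = (7338680, 371133);  7338680² − 391·371133² = 1 ✓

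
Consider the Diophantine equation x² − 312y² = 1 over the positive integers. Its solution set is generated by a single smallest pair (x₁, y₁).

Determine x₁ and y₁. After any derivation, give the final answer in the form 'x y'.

[17; 1,1,1,34] for √312; ℓ=4 ⇒ convergent index 3
k=0  a_k=17  p_k/q_k = 17/1
k=1  a_k=1  p_k/q_k = 18/1
k=2  a_k=1  p_k/q_k = 35/2
k=3  a_k=1  p_k/q_k = 53/3
→ (53, 3).  Check: 53²=2809, 312·3²=2808, difference 1.

53 3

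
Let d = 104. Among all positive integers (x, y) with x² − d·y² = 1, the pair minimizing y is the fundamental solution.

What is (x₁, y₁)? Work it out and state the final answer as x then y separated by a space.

[10; 5,20] for √104; ℓ=2 ⇒ convergent index 1
k=0  a_k=10  p_k/q_k = 10/1
k=1  a_k=5  p_k/q_k = 51/5
(x₁, y₁) = (51, 5);  51² − 104·5² = 1 ✓

51 5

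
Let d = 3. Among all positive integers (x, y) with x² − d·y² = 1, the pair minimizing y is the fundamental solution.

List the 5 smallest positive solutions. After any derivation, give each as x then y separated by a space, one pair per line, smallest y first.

√3 → a₀=1, period (1,2); ℓ=2 even so k=1
i=0: a=1 ⇒ p=1, q=1
i=1: a=1 ⇒ p=2, q=1
→ (2, 1).  Check: 2²=4, 3·1²=3, difference 1.
n=2: (2,1)∘(2,1) = (2·2+3·1·1, 2·1+1·2) = (7,4)
n=3: (7,4)∘(2,1) = (2·7+3·1·4, 2·4+1·7) = (26,15)
n=4: (26,15)∘(2,1) = (2·26+3·1·15, 2·15+1·26) = (97,56)
n=5: (97,56)∘(2,1) = (2·97+3·1·56, 2·56+1·97) = (362,209)

2 1
7 4
26 15
97 56
362 209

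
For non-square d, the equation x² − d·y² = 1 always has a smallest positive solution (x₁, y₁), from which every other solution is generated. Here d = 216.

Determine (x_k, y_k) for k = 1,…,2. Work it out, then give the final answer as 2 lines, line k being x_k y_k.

d=216: √d = [14; 1,2,3,2,1,28] (ℓ=6, even), read p_5/q_5
a_0=14:  p_0=14·1+0=14,  q_0=14·0+1=1
a_1=1:  p_1=1·14+1=15,  q_1=1·1+0=1
…
a_3=3:  p_3=3·44+15=147,  q_3=3·3+1=10
a_4=2:  p_4=2·147+44=338,  q_4=2·10+3=23
a_5=1:  p_5=1·338+147=485,  q_5=1·23+10=33
(x₁, y₁) = (485, 33);  485² − 216·33² = 1 ✓
k=2:  x_2 = 485·485+216·33·33 = 470449,  y_2 = 485·33+33·485 = 32010

485 33
470449 32010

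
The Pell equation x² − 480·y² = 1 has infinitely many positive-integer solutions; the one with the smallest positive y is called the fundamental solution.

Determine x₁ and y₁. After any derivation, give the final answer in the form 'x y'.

√480 → a₀=21, period (1,9,1,42); ℓ=4 even so k=3
step 0: (21, 1)  from 21·(1,0) + (0,1)
step 1: (22, 1)  from 1·(21,1) + (1,0)
step 2: (219, 10)  from 9·(22,1) + (21,1)
step 3: (241, 11)  from 1·(219,10) + (22,1)
(x₁, y₁) = (241, 11);  241² − 480·11² = 1 ✓

241 11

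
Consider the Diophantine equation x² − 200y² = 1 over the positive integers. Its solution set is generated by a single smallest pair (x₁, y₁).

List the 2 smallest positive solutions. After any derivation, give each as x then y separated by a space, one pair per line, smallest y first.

99 7
19601 1386

[14; 7,28] for √200; ℓ=2 ⇒ convergent index 1
a_0=14:  p_0=14·1+0=14,  q_0=14·0+1=1
a_1=7:  p_1=7·14+1=99,  q_1=7·1+0=7
fundamental: x₁=99, y₁=7  (since 9801 − 200·49 = 1)
(x_2, y_2) = (99·99 + 200·7·7, 99·7 + 7·99) = (19601, 1386)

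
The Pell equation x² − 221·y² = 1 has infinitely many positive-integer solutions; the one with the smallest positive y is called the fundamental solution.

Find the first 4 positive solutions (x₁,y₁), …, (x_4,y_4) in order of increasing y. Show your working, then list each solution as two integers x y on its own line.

√221 = [14; 1,6,2,6,1,28, …], period ℓ=6 (even) → k=5
i=0: a=14 ⇒ p=14, q=1
…
i=2: a=6 ⇒ p=104, q=7
i=3: a=2 ⇒ p=223, q=15
i=4: a=6 ⇒ p=1442, q=97
i=5: a=1 ⇒ p=1665, q=112
fundamental: x₁=1665, y₁=112  (since 2772225 − 221·12544 = 1)
k=2:  x_2 = 1665·1665+221·112·112 = 5544449,  y_2 = 1665·112+112·1665 = 372960
k=3:  x_3 = 1665·5544449+221·112·372960 = 18463013505,  y_3 = 1665·372960+112·5544449 = 1241956688
k=4:  x_4 = 1665·18463013505+221·112·1241956688 = 61481829427201,  y_4 = 1665·1241956688+112·18463013505 = 4135715398080

1665 112
5544449 372960
18463013505 1241956688
61481829427201 4135715398080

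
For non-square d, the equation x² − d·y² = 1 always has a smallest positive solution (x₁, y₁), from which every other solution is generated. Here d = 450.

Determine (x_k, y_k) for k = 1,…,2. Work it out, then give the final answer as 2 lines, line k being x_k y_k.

19601 924
768398401 36222648

[21; 4,1,2,4,2,1,4,42] for √450; ℓ=8 ⇒ convergent index 7
step 0: (21, 1)  from 21·(1,0) + (0,1)
…
step 3: (297, 14)  from 2·(106,5) + (85,4)
…
step 6: (4179, 197)  from 1·(2885,136) + (1294,61)
step 7: (19601, 924)  from 4·(4179,197) + (2885,136)
fundamental: x₁=19601, y₁=924  (since 384199201 − 450·853776 = 1)
(x_2, y_2) = (19601·19601 + 450·924·924, 19601·924 + 924·19601) = (768398401, 36222648)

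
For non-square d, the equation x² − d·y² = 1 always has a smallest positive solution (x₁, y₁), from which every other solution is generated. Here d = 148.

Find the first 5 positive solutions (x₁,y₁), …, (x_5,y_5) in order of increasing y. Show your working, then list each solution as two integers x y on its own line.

√148 = [12; 6,24, …], period ℓ=2 (even) → k=1
k=0  a_k=12  p_k/q_k = 12/1
k=1  a_k=6  p_k/q_k = 73/6
(x₁, y₁) = (73, 6);  73² − 148·6² = 1 ✓
k=2:  x_2 = 73·73+148·6·6 = 10657,  y_2 = 73·6+6·73 = 876
k=3:  x_3 = 73·10657+148·6·876 = 1555849,  y_3 = 73·876+6·10657 = 127890
k=4:  x_4 = 73·1555849+148·6·127890 = 227143297,  y_4 = 73·127890+6·1555849 = 18671064
k=5:  x_5 = 73·227143297+148·6·18671064 = 33161365513,  y_5 = 73·18671064+6·227143297 = 2725847454

73 6
10657 876
1555849 127890
227143297 18671064
33161365513 2725847454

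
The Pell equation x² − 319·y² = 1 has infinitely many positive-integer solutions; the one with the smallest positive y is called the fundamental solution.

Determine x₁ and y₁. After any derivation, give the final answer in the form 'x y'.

√319 → a₀=17, period (1,6,5,1,4,…,6,1,34); ℓ=14 even so k=13
i=0: a=17 ⇒ p=17, q=1
…
i=3: a=5 ⇒ p=643, q=36
…
i=6: a=3 ⇒ p=11913, q=667
…
i=10: a=1 ⇒ p=309613, q=17335
…
i=12: a=6 ⇒ p=11102899, q=621643
i=13: a=1 ⇒ p=12901780, q=722361
→ (12901780, 722361).  Check: 12901780²=166455927168400, 319·722361²=166455927168399, difference 1.

12901780 722361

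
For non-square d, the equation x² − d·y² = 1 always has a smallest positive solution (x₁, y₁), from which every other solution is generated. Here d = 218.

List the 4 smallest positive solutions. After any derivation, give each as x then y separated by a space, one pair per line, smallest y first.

√218 = [14; 1,3,3,1,28, …], period ℓ=5 (odd) → k=9
k=0  a_k=14  p_k/q_k = 14/1
k=1  a_k=1  p_k/q_k = 15/1
…
k=3  a_k=3  p_k/q_k = 192/13
…
k=5  a_k=28  p_k/q_k = 7220/489
k=6  a_k=1  p_k/q_k = 7471/506
…
k=8  a_k=3  p_k/q_k = 96370/6527
k=9  a_k=1  p_k/q_k = 126003/8534
→ (126003, 8534).  Check: 126003²=15876756009, 218·8534²=15876756008, difference 1.
k=2:  x_2 = 126003·126003+218·8534·8534 = 31753512017,  y_2 = 126003·8534+8534·126003 = 2150619204
k=3:  x_3 = 126003·31753512017+218·8534·2150619204 = 8002075549230099,  y_3 = 126003·2150619204+8534·31753512017 = 541968943114690
k=4:  x_4 = 126003·8002075549230099+218·8534·541968943114690 = 2016571050827526816577,  y_4 = 126003·541968943114690+8534·8002075549230099 = 136579425476409948936

126003 8534
31753512017 2150619204
8002075549230099 541968943114690
2016571050827526816577 136579425476409948936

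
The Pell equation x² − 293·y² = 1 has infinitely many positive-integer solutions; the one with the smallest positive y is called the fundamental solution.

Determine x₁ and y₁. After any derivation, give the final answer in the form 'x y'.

√293 = [17; 8,1,1,8,34, …], period ℓ=5 (odd) → k=9
a_0=17:  p_0=17·1+0=17,  q_0=17·0+1=1
…
a_2=1:  p_2=1·137+17=154,  q_2=1·8+1=9
a_3=1:  p_3=1·154+137=291,  q_3=1·9+8=17
…
a_5=34:  p_5=34·2482+291=84679,  q_5=34·145+17=4947
…
a_8=1:  p_8=1·764593+679914=1444507,  q_8=1·44668+39721=84389
a_9=8:  p_9=8·1444507+764593=12320649,  q_9=8·84389+44668=719780
fundamental: x₁=12320649, y₁=719780  (since 151798391781201 − 293·518083248400 = 1)

12320649 719780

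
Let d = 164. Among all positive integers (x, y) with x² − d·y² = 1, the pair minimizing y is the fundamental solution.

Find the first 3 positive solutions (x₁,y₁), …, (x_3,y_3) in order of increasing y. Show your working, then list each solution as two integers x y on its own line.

d=164: √d = [12; 1,4,6,4,1,24] (ℓ=6, even), read p_5/q_5
a_0=12:  p_0=12·1+0=12,  q_0=12·0+1=1
…
a_2=4:  p_2=4·13+12=64,  q_2=4·1+1=5
…
a_4=4:  p_4=4·397+64=1652,  q_4=4·31+5=129
a_5=1:  p_5=1·1652+397=2049,  q_5=1·129+31=160
→ (2049, 160).  Check: 2049²=4198401, 164·160²=4198400, difference 1.
n=2: (2049,160)∘(2049,160) = (2049·2049+164·160·160, 2049·160+160·2049) = (8396801,655680)
n=3: (8396801,655680)∘(2049,160) = (2049·8396801+164·160·655680, 2049·655680+160·8396801) = (34410088449,2686976480)

2049 160
8396801 655680
34410088449 2686976480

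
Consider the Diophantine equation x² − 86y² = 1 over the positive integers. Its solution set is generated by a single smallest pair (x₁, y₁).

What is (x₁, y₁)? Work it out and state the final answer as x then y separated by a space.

[9; 3,1,1,1,8,1,1,1,3,18] for √86; ℓ=10 ⇒ convergent index 9
a_0=9:  p_0=9·1+0=9,  q_0=9·0+1=1
a_1=3:  p_1=3·9+1=28,  q_1=3·1+0=3
a_2=1:  p_2=1·28+9=37,  q_2=1·3+1=4
a_3=1:  p_3=1·37+28=65,  q_3=1·4+3=7
a_4=1:  p_4=1·65+37=102,  q_4=1·7+4=11
a_5=8:  p_5=8·102+65=881,  q_5=8·11+7=95
a_6=1:  p_6=1·881+102=983,  q_6=1·95+11=106
a_7=1:  p_7=1·983+881=1864,  q_7=1·106+95=201
a_8=1:  p_8=1·1864+983=2847,  q_8=1·201+106=307
a_9=3:  p_9=3·2847+1864=10405,  q_9=3·307+201=1122
fundamental: x₁=10405, y₁=1122  (since 108264025 − 86·1258884 = 1)

10405 1122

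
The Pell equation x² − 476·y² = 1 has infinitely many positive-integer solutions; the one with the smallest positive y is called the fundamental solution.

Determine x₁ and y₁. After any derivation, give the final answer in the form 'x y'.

28799 1320

√476 = [21; 1,4,2,10,2,4,1,42, …], period ℓ=8 (even) → k=7
step 0: (21, 1)  from 21·(1,0) + (0,1)
step 1: (22, 1)  from 1·(21,1) + (1,0)
step 2: (109, 5)  from 4·(22,1) + (21,1)
step 3: (240, 11)  from 2·(109,5) + (22,1)
…
step 5: (5258, 241)  from 2·(2509,115) + (240,11)
step 6: (23541, 1079)  from 4·(5258,241) + (2509,115)
step 7: (28799, 1320)  from 1·(23541,1079) + (5258,241)
→ (28799, 1320).  Check: 28799²=829382401, 476·1320²=829382400, difference 1.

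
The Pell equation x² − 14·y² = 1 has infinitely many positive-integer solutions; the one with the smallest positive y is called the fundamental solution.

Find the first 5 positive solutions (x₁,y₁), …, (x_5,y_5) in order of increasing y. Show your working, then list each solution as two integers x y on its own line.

15 4
449 120
13455 3596
403201 107760
12082575 3229204

[3; 1,2,1,6] for √14; ℓ=4 ⇒ convergent index 3
step 0: (3, 1)  from 3·(1,0) + (0,1)
step 1: (4, 1)  from 1·(3,1) + (1,0)
step 2: (11, 3)  from 2·(4,1) + (3,1)
step 3: (15, 4)  from 1·(11,3) + (4,1)
→ (15, 4).  Check: 15²=225, 14·4²=224, difference 1.
(15+4√14)^2 = 449 + 120√14
(15+4√14)^3 = 13455 + 3596√14
(15+4√14)^4 = 403201 + 107760√14
(15+4√14)^5 = 12082575 + 3229204√14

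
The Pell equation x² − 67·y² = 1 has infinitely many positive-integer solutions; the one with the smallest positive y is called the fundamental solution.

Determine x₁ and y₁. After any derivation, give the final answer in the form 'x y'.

48842 5967

√67 → a₀=8, period (5,2,1,1,7,1,1,2,5,16); ℓ=10 even so k=9
i=0: a=8 ⇒ p=8, q=1
…
i=2: a=2 ⇒ p=90, q=11
i=3: a=1 ⇒ p=131, q=16
i=4: a=1 ⇒ p=221, q=27
…
i=8: a=2 ⇒ p=9053, q=1106
i=9: a=5 ⇒ p=48842, q=5967
→ (48842, 5967).  Check: 48842²=2385540964, 67·5967²=2385540963, difference 1.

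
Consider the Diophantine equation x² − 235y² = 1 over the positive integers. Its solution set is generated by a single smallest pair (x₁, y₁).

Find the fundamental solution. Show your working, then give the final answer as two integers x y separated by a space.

√235 = [15; 3,30, …], period ℓ=2 (even) → k=1
a_0=15:  p_0=15·1+0=15,  q_0=15·0+1=1
a_1=3:  p_1=3·15+1=46,  q_1=3·1+0=3
→ (46, 3).  Check: 46²=2116, 235·3²=2115, difference 1.

46 3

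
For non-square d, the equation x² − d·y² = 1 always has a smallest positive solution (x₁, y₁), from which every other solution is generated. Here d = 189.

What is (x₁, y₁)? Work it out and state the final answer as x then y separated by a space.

[13; 1,2,1,26] for √189; ℓ=4 ⇒ convergent index 3
k=0  a_k=13  p_k/q_k = 13/1
k=1  a_k=1  p_k/q_k = 14/1
k=2  a_k=2  p_k/q_k = 41/3
k=3  a_k=1  p_k/q_k = 55/4
fundamental: x₁=55, y₁=4  (since 3025 − 189·16 = 1)

55 4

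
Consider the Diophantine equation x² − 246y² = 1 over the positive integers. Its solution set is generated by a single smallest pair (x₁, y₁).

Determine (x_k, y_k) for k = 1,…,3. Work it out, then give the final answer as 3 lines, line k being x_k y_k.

88805 5662
15772656049 1005627820
2801381440774085 178609557104538

d=246: √d = [15; 1,2,5,1,14,1,5,2,1,30] (ℓ=10, even), read p_9/q_9
i=0: a=15 ⇒ p=15, q=1
i=1: a=1 ⇒ p=16, q=1
…
i=4: a=1 ⇒ p=298, q=19
…
i=8: a=2 ⇒ p=60777, q=3875
i=9: a=1 ⇒ p=88805, q=5662
fundamental: x₁=88805, y₁=5662  (since 7886328025 − 246·32058244 = 1)
k=2:  x_2 = 88805·88805+246·5662·5662 = 15772656049,  y_2 = 88805·5662+5662·88805 = 1005627820
k=3:  x_3 = 88805·15772656049+246·5662·1005627820 = 2801381440774085,  y_3 = 88805·1005627820+5662·15772656049 = 178609557104538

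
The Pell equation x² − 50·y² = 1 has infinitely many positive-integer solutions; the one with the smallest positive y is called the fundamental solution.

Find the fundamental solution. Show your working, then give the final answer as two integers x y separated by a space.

99 14

d=50: √d = [7; 14] (ℓ=1, odd), read p_1/q_1
a_0=7:  p_0=7·1+0=7,  q_0=7·0+1=1
a_1=14:  p_1=14·7+1=99,  q_1=14·1+0=14
→ (99, 14).  Check: 99²=9801, 50·14²=9800, difference 1.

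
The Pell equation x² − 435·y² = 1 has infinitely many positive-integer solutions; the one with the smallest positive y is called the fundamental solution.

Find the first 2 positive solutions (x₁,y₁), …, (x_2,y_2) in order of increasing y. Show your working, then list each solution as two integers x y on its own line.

[20; 1,5,1,40] for √435; ℓ=4 ⇒ convergent index 3
a_0=20:  p_0=20·1+0=20,  q_0=20·0+1=1
a_1=1:  p_1=1·20+1=21,  q_1=1·1+0=1
a_2=5:  p_2=5·21+20=125,  q_2=5·1+1=6
a_3=1:  p_3=1·125+21=146,  q_3=1·6+1=7
(x₁, y₁) = (146, 7);  146² − 435·7² = 1 ✓
(146+7√435)^2 = 42631 + 2044√435

146 7
42631 2044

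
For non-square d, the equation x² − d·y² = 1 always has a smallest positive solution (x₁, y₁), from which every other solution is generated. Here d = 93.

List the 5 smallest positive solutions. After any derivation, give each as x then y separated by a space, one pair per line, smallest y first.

[9; 1,1,1,4,6,4,1,1,1,18] for √93; ℓ=10 ⇒ convergent index 9
step 0: (9, 1)  from 9·(1,0) + (0,1)
…
step 2: (19, 2)  from 1·(10,1) + (9,1)
step 3: (29, 3)  from 1·(19,2) + (10,1)
step 4: (135, 14)  from 4·(29,3) + (19,2)
…
step 8: (7821, 811)  from 1·(4330,449) + (3491,362)
step 9: (12151, 1260)  from 1·(7821,811) + (4330,449)
fundamental: x₁=12151, y₁=1260  (since 147646801 − 93·1587600 = 1)
n=2: (12151,1260)∘(12151,1260) = (12151·12151+93·1260·1260, 12151·1260+1260·12151) = (295293601,30620520)
n=3: (295293601,30620520)∘(12151,1260) = (12151·295293601+93·1260·30620520, 12151·30620520+1260·295293601) = (7176225079351,744139875780)
n=4: (7176225079351,744139875780)∘(12151,1260) = (12151·7176225079351+93·1260·744139875780, 12151·744139875780+1260·7176225079351) = (174396621583094401,18084087230585040)
n=5: (174396621583094401,18084087230585040)∘(12151,1260) = (12151·174396621583094401+93·1260·18084087230585040, 12151·18084087230585040+1260·174396621583094401) = (4238186690536135053751,439479487133537766300)

12151 1260
295293601 30620520
7176225079351 744139875780
174396621583094401 18084087230585040
4238186690536135053751 439479487133537766300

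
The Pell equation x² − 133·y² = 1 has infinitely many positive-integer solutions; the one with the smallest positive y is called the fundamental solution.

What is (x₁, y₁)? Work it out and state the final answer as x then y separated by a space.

2588599 224460

√133 = [11; 1,1,7,5,1,…,1,1,22, …], period ℓ=16 (even) → k=15
step 0: (11, 1)  from 11·(1,0) + (0,1)
…
step 2: (23, 2)  from 1·(12,1) + (11,1)
…
step 6: (1949, 169)  from 1·(1061,92) + (888,77)
…
step 8: (7969, 691)  from 2·(3010,261) + (1949,169)
…
step 12: (168583, 14618)  from 5·(29927,2595) + (18948,1643)
step 13: (1210008, 104921)  from 7·(168583,14618) + (29927,2595)
step 14: (1378591, 119539)  from 1·(1210008,104921) + (168583,14618)
step 15: (2588599, 224460)  from 1·(1378591,119539) + (1210008,104921)
fundamental: x₁=2588599, y₁=224460  (since 6700844782801 − 133·50382291600 = 1)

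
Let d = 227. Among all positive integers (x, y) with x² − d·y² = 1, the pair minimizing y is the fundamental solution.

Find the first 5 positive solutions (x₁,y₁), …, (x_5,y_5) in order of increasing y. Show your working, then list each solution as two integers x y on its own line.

226 15
102151 6780
46172026 3064545
20869653601 1385167560
9433037255626 626092672575

√227 → a₀=15, period (15,30); ℓ=2 even so k=1
k=0  a_k=15  p_k/q_k = 15/1
k=1  a_k=15  p_k/q_k = 226/15
(x₁, y₁) = (226, 15);  226² − 227·15² = 1 ✓
n=2: (226,15)∘(226,15) = (226·226+227·15·15, 226·15+15·226) = (102151,6780)
n=3: (102151,6780)∘(226,15) = (226·102151+227·15·6780, 226·6780+15·102151) = (46172026,3064545)
n=4: (46172026,3064545)∘(226,15) = (226·46172026+227·15·3064545, 226·3064545+15·46172026) = (20869653601,1385167560)
n=5: (20869653601,1385167560)∘(226,15) = (226·20869653601+227·15·1385167560, 226·1385167560+15·20869653601) = (9433037255626,626092672575)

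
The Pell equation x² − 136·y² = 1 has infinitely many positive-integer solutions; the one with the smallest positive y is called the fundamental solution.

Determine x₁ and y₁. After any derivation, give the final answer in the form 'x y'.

√136 → a₀=11, period (1,1,1,22); ℓ=4 even so k=3
k=0  a_k=11  p_k/q_k = 11/1
k=1  a_k=1  p_k/q_k = 12/1
k=2  a_k=1  p_k/q_k = 23/2
k=3  a_k=1  p_k/q_k = 35/3
→ (35, 3).  Check: 35²=1225, 136·3²=1224, difference 1.

35 3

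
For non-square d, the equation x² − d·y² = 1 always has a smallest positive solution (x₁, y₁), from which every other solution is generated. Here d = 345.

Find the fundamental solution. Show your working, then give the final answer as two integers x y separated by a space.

6761 364

d=345: √d = [18; 1,1,2,1,6,1,2,1,1,36] (ℓ=10, even), read p_9/q_9
a_0=18:  p_0=18·1+0=18,  q_0=18·0+1=1
a_1=1:  p_1=1·18+1=19,  q_1=1·1+0=1
…
a_8=1:  p_8=1·2879+1003=3882,  q_8=1·155+54=209
a_9=1:  p_9=1·3882+2879=6761,  q_9=1·209+155=364
fundamental: x₁=6761, y₁=364  (since 45711121 − 345·132496 = 1)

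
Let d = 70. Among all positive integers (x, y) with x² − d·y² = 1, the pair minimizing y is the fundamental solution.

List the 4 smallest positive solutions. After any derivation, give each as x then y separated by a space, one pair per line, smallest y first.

251 30
126001 15060
63252251 7560090
31752504001 3795150120

d=70: √d = [8; 2,1,2,1,2,16] (ℓ=6, even), read p_5/q_5
k=0  a_k=8  p_k/q_k = 8/1
…
k=3  a_k=2  p_k/q_k = 67/8
k=4  a_k=1  p_k/q_k = 92/11
k=5  a_k=2  p_k/q_k = 251/30
(x₁, y₁) = (251, 30);  251² − 70·30² = 1 ✓
k=2:  x_2 = 251·251+70·30·30 = 126001,  y_2 = 251·30+30·251 = 15060
k=3:  x_3 = 251·126001+70·30·15060 = 63252251,  y_3 = 251·15060+30·126001 = 7560090
k=4:  x_4 = 251·63252251+70·30·7560090 = 31752504001,  y_4 = 251·7560090+30·63252251 = 3795150120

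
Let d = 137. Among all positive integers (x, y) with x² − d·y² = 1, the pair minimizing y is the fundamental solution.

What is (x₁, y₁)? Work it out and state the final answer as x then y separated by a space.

6083073 519712

√137 = [11; 1,2,2,1,1,2,2,1,22, …], period ℓ=9 (odd) → k=17
i=0: a=11 ⇒ p=11, q=1
i=1: a=1 ⇒ p=12, q=1
i=2: a=2 ⇒ p=35, q=3
i=3: a=2 ⇒ p=82, q=7
i=4: a=1 ⇒ p=117, q=10
i=5: a=1 ⇒ p=199, q=17
i=6: a=2 ⇒ p=515, q=44
i=7: a=2 ⇒ p=1229, q=105
i=8: a=1 ⇒ p=1744, q=149
…
i=10: a=1 ⇒ p=41341, q=3532
…
i=12: a=2 ⇒ p=285899, q=24426
i=13: a=1 ⇒ p=408178, q=34873
i=14: a=1 ⇒ p=694077, q=59299
i=15: a=2 ⇒ p=1796332, q=153471
i=16: a=2 ⇒ p=4286741, q=366241
i=17: a=1 ⇒ p=6083073, q=519712
→ (6083073, 519712).  Check: 6083073²=37003777123329, 137·519712²=37003777123328, difference 1.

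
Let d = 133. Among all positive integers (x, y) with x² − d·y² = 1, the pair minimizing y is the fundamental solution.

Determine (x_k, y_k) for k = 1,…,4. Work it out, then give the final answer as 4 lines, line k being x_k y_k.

2588599 224460
13401689565601 1162073863080
69383200415647777399 6016286479789825380
359210566425477440164982401 31147506330593762303822160

√133 = [11; 1,1,7,5,1,…,1,1,22, …], period ℓ=16 (even) → k=15
k=0  a_k=11  p_k/q_k = 11/1
…
k=14  a_k=1  p_k/q_k = 1378591/119539
k=15  a_k=1  p_k/q_k = 2588599/224460
fundamental: x₁=2588599, y₁=224460  (since 6700844782801 − 133·50382291600 = 1)
k=2:  x_2 = 2588599·2588599+133·224460·224460 = 13401689565601,  y_2 = 2588599·224460+224460·2588599 = 1162073863080
k=3:  x_3 = 2588599·13401689565601+133·224460·1162073863080 = 69383200415647777399,  y_3 = 2588599·1162073863080+224460·13401689565601 = 6016286479789825380
k=4:  x_4 = 2588599·69383200415647777399+133·224460·6016286479789825380 = 359210566425477440164982401,  y_4 = 2588599·6016286479789825380+224460·69383200415647777399 = 31147506330593762303822160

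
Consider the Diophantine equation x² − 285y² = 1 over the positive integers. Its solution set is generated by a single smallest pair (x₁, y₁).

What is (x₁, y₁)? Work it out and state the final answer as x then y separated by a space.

[16; 1,7,2,7,1,32] for √285; ℓ=6 ⇒ convergent index 5
i=0: a=16 ⇒ p=16, q=1
…
i=3: a=2 ⇒ p=287, q=17
i=4: a=7 ⇒ p=2144, q=127
i=5: a=1 ⇒ p=2431, q=144
→ (2431, 144).  Check: 2431²=5909761, 285·144²=5909760, difference 1.

2431 144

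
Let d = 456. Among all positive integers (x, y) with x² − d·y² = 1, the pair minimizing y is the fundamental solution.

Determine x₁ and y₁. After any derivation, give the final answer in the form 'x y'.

√456 = [21; 2,1,4,1,2,42, …], period ℓ=6 (even) → k=5
i=0: a=21 ⇒ p=21, q=1
…
i=4: a=1 ⇒ p=363, q=17
i=5: a=2 ⇒ p=1025, q=48
fundamental: x₁=1025, y₁=48  (since 1050625 − 456·2304 = 1)

1025 48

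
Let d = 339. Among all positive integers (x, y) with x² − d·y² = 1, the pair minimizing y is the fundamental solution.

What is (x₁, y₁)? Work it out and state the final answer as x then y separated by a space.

[18; 2,2,2,1,17,1,2,2,2,36] for √339; ℓ=10 ⇒ convergent index 9
step 0: (18, 1)  from 18·(1,0) + (0,1)
step 1: (37, 2)  from 2·(18,1) + (1,0)
…
step 3: (221, 12)  from 2·(92,5) + (37,2)
step 4: (313, 17)  from 1·(221,12) + (92,5)
…
step 7: (17252, 937)  from 2·(5855,318) + (5542,301)
step 8: (40359, 2192)  from 2·(17252,937) + (5855,318)
step 9: (97970, 5321)  from 2·(40359,2192) + (17252,937)
(x₁, y₁) = (97970, 5321);  97970² − 339·5321² = 1 ✓

97970 5321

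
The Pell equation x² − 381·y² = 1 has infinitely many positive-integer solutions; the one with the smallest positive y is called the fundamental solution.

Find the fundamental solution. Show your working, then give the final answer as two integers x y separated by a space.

1015 52

√381 → a₀=19, period (1,1,12,1,1,38); ℓ=6 even so k=5
step 0: (19, 1)  from 19·(1,0) + (0,1)
…
step 2: (39, 2)  from 1·(20,1) + (19,1)
…
step 4: (527, 27)  from 1·(488,25) + (39,2)
step 5: (1015, 52)  from 1·(527,27) + (488,25)
→ (1015, 52).  Check: 1015²=1030225, 381·52²=1030224, difference 1.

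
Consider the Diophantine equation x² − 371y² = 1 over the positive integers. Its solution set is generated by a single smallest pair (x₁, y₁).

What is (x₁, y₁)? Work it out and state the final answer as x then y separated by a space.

[19; 3,1,4,1,3,38] for √371; ℓ=6 ⇒ convergent index 5
i=0: a=19 ⇒ p=19, q=1
…
i=4: a=1 ⇒ p=443, q=23
i=5: a=3 ⇒ p=1695, q=88
fundamental: x₁=1695, y₁=88  (since 2873025 − 371·7744 = 1)

1695 88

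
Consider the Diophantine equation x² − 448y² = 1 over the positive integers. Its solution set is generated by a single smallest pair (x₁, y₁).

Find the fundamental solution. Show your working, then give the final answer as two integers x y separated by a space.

127 6

√448 = [21; 6,42, …], period ℓ=2 (even) → k=1
a_0=21:  p_0=21·1+0=21,  q_0=21·0+1=1
a_1=6:  p_1=6·21+1=127,  q_1=6·1+0=6
→ (127, 6).  Check: 127²=16129, 448·6²=16128, difference 1.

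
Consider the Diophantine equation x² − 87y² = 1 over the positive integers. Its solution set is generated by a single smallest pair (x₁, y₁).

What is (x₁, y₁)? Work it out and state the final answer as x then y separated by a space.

√87 = [9; 3,18, …], period ℓ=2 (even) → k=1
k=0  a_k=9  p_k/q_k = 9/1
k=1  a_k=3  p_k/q_k = 28/3
(x₁, y₁) = (28, 3);  28² − 87·3² = 1 ✓

28 3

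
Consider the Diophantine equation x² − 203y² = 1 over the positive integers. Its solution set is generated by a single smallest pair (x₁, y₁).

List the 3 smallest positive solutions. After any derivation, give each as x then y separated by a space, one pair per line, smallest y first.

57 4
6497 456
740601 51980

[14; 4,28] for √203; ℓ=2 ⇒ convergent index 1
k=0  a_k=14  p_k/q_k = 14/1
k=1  a_k=4  p_k/q_k = 57/4
fundamental: x₁=57, y₁=4  (since 3249 − 203·16 = 1)
k=2:  x_2 = 57·57+203·4·4 = 6497,  y_2 = 57·4+4·57 = 456
k=3:  x_3 = 57·6497+203·4·456 = 740601,  y_3 = 57·456+4·6497 = 51980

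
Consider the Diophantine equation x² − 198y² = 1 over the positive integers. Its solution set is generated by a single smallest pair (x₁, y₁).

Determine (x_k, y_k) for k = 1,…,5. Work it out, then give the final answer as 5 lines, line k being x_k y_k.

197 14
77617 5516
30580901 2173290
12048797377 856270744
4747195585637 337368499846

√198 = [14; 14,28, …], period ℓ=2 (even) → k=1
k=0  a_k=14  p_k/q_k = 14/1
k=1  a_k=14  p_k/q_k = 197/14
fundamental: x₁=197, y₁=14  (since 38809 − 198·196 = 1)
n=2: (197,14)∘(197,14) = (197·197+198·14·14, 197·14+14·197) = (77617,5516)
n=3: (77617,5516)∘(197,14) = (197·77617+198·14·5516, 197·5516+14·77617) = (30580901,2173290)
n=4: (30580901,2173290)∘(197,14) = (197·30580901+198·14·2173290, 197·2173290+14·30580901) = (12048797377,856270744)
n=5: (12048797377,856270744)∘(197,14) = (197·12048797377+198·14·856270744, 197·856270744+14·12048797377) = (4747195585637,337368499846)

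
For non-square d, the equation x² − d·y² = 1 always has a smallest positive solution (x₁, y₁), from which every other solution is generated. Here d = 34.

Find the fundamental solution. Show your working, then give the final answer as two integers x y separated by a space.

√34 → a₀=5, period (1,4,1,10); ℓ=4 even so k=3
k=0  a_k=5  p_k/q_k = 5/1
…
k=2  a_k=4  p_k/q_k = 29/5
k=3  a_k=1  p_k/q_k = 35/6
(x₁, y₁) = (35, 6);  35² − 34·6² = 1 ✓

35 6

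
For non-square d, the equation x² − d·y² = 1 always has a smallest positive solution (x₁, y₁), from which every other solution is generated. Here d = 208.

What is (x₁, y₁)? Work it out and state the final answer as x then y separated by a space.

649 45

d=208: √d = [14; 2,2,1,2,2,28] (ℓ=6, even), read p_5/q_5
k=0  a_k=14  p_k/q_k = 14/1
…
k=3  a_k=1  p_k/q_k = 101/7
k=4  a_k=2  p_k/q_k = 274/19
k=5  a_k=2  p_k/q_k = 649/45
→ (649, 45).  Check: 649²=421201, 208·45²=421200, difference 1.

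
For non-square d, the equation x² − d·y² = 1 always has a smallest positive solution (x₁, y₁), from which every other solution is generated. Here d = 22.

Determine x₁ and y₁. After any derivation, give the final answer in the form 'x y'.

197 42

√22 → a₀=4, period (1,2,4,2,1,8); ℓ=6 even so k=5
step 0: (4, 1)  from 4·(1,0) + (0,1)
step 1: (5, 1)  from 1·(4,1) + (1,0)
…
step 4: (136, 29)  from 2·(61,13) + (14,3)
step 5: (197, 42)  from 1·(136,29) + (61,13)
(x₁, y₁) = (197, 42);  197² − 22·42² = 1 ✓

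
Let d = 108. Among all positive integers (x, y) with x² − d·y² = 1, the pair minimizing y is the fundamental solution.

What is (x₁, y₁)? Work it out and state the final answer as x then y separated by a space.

√108 = [10; 2,1,1,4,1,1,2,20, …], period ℓ=8 (even) → k=7
i=0: a=10 ⇒ p=10, q=1
…
i=2: a=1 ⇒ p=31, q=3
i=3: a=1 ⇒ p=52, q=5
i=4: a=4 ⇒ p=239, q=23
…
i=6: a=1 ⇒ p=530, q=51
i=7: a=2 ⇒ p=1351, q=130
→ (1351, 130).  Check: 1351²=1825201, 108·130²=1825200, difference 1.

1351 130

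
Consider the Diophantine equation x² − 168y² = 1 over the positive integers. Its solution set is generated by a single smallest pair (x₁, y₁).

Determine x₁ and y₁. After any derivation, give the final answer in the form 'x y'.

13 1

d=168: √d = [12; 1,24] (ℓ=2, even), read p_1/q_1
i=0: a=12 ⇒ p=12, q=1
i=1: a=1 ⇒ p=13, q=1
→ (13, 1).  Check: 13²=169, 168·1²=168, difference 1.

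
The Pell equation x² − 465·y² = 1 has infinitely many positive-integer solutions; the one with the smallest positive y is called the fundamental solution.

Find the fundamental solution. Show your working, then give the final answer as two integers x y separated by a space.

√465 → a₀=21, period (1,1,3,2,2,2,3,1,1,42); ℓ=10 even so k=9
k=0  a_k=21  p_k/q_k = 21/1
k=1  a_k=1  p_k/q_k = 22/1
k=2  a_k=1  p_k/q_k = 43/2
…
k=8  a_k=1  p_k/q_k = 8949/415
k=9  a_k=1  p_k/q_k = 15871/736
fundamental: x₁=15871, y₁=736  (since 251888641 − 465·541696 = 1)

15871 736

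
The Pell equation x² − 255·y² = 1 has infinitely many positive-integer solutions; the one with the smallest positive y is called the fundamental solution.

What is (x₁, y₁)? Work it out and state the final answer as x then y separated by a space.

16 1

√255 = [15; 1,30, …], period ℓ=2 (even) → k=1
i=0: a=15 ⇒ p=15, q=1
i=1: a=1 ⇒ p=16, q=1
fundamental: x₁=16, y₁=1  (since 256 − 255·1 = 1)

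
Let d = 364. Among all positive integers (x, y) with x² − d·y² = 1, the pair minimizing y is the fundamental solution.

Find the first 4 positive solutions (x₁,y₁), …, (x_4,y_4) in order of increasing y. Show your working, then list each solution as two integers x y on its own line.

√364 → a₀=19, period (12,1,2,3,1,8,1,3,2,1,12,38); ℓ=12 even so k=11
i=0: a=19 ⇒ p=19, q=1
i=1: a=12 ⇒ p=229, q=12
i=2: a=1 ⇒ p=248, q=13
i=3: a=2 ⇒ p=725, q=38
i=4: a=3 ⇒ p=2423, q=127
…
i=6: a=8 ⇒ p=27607, q=1447
i=7: a=1 ⇒ p=30755, q=1612
i=8: a=3 ⇒ p=119872, q=6283
…
i=10: a=1 ⇒ p=390371, q=20461
i=11: a=12 ⇒ p=4954951, q=259710
→ (4954951, 259710).  Check: 4954951²=24551539412401, 364·259710²=24551539412400, difference 1.
k=2:  x_2 = 4954951·4954951+364·259710·259710 = 49103078824801,  y_2 = 4954951·259710+259710·4954951 = 2573700648420
k=3:  x_3 = 4954951·49103078824801+364·259710·2573700648420 = 486606699052048124551,  y_3 = 4954951·2573700648420+259710·49103078824801 = 25505121203178395130
k=4:  x_4 = 4954951·486606699052048124551+364·259710·25505121203178395130 = 4822224700149240710505379201,  y_4 = 4954951·25505121203178395130+259710·486606699052048124551 = 252753251621617410554928840

4954951 259710
49103078824801 2573700648420
486606699052048124551 25505121203178395130
4822224700149240710505379201 252753251621617410554928840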